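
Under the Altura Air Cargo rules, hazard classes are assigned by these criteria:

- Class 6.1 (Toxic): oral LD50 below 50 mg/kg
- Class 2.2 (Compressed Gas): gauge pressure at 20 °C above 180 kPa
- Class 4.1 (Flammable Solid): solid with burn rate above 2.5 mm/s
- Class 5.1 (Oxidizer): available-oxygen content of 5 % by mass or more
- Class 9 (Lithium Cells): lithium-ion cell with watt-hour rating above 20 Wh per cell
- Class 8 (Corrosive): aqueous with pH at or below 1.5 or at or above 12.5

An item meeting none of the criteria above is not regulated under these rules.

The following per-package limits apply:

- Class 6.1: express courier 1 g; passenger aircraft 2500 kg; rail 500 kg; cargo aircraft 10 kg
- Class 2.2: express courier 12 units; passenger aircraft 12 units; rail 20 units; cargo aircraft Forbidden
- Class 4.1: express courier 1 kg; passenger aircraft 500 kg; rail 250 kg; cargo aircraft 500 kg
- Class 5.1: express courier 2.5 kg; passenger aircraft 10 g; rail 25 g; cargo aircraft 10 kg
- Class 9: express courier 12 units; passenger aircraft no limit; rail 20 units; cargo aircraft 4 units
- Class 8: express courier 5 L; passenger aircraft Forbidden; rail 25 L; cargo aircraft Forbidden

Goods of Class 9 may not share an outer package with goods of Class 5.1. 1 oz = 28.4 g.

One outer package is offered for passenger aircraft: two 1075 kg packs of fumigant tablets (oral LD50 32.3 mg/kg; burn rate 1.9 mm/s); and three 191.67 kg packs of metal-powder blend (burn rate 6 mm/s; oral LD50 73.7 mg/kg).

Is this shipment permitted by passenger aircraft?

Oral LD50 32.3 mg/kg meets the Class 6.1 criterion (Toxic), so the fumigant tablets are Class 6.1.
With burn rate 6 mm/s (> 2.5 mm/s), the metal-powder blend falls in Class 4.1.
Class 6.1 quantity: two 1075 kg packs = 2150 kg.
2150 kg is within the passenger aircraft limit of 2500 kg for Class 6.1.
Class 4.1 quantity: three 191.67 kg packs = 575.01 kg.
575.01 kg exceeds the passenger aircraft limit of 500 kg for Class 4.1.
The segregation rule (Class 9 with Class 5.1) does not apply to Class 6.1 with Class 4.1.

No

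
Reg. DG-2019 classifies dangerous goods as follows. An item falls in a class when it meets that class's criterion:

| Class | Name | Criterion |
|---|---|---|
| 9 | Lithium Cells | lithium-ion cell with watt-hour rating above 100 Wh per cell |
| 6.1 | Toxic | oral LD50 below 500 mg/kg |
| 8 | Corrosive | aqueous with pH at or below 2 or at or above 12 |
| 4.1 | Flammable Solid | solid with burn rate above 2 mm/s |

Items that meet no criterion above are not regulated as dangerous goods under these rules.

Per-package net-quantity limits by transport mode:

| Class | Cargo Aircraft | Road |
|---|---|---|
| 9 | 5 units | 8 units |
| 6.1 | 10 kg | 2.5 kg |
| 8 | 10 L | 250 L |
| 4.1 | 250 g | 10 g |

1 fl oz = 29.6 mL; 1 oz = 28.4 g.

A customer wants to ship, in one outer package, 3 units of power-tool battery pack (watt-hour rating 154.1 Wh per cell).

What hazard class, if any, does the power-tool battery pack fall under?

Watt-hour rating 154.1 Wh per cell meets the Class 9 criterion (Lithium Cells), so the power-tool battery pack is Class 9.

Class 9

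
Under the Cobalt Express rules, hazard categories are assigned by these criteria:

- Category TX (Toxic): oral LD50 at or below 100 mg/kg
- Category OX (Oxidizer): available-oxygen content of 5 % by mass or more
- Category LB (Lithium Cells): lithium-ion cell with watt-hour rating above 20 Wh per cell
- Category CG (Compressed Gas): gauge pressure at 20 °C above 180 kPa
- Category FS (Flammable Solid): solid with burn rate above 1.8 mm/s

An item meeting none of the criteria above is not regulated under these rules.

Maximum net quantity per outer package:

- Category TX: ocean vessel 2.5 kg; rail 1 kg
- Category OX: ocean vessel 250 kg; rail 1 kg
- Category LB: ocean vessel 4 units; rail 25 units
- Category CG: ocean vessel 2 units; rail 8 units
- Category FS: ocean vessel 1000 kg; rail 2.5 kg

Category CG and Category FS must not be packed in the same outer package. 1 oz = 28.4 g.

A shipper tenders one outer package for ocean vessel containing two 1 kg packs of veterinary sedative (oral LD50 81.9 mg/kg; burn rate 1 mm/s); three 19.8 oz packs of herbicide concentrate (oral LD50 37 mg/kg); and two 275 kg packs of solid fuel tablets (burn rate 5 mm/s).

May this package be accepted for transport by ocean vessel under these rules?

The veterinary sedative has oral LD50 81.9 mg/kg, which is ≤ 100 mg/kg, so it is Category TX (Toxic).
Oral LD50 37 mg/kg meets the Category TX criterion (Toxic), so the herbicide concentrate is Category TX.
With burn rate 5 mm/s (> 1.8 mm/s), the solid fuel tablets fall in Category FS.
Total Category TX: (two 1 kg packs = 2 kg) + (three 19.8 oz packs = 1686.96 g) = 3686.96 g.
3686.96 g > 2.5 kg (ocean vessel limit, Category TX) — over the limit.
Category FS quantity: two 275 kg packs = 550 kg.
550 kg is within the ocean vessel limit of 1000 kg for Category FS.
The segregation rule (Category CG with Category FS) does not apply to Category TX with Category FS.

No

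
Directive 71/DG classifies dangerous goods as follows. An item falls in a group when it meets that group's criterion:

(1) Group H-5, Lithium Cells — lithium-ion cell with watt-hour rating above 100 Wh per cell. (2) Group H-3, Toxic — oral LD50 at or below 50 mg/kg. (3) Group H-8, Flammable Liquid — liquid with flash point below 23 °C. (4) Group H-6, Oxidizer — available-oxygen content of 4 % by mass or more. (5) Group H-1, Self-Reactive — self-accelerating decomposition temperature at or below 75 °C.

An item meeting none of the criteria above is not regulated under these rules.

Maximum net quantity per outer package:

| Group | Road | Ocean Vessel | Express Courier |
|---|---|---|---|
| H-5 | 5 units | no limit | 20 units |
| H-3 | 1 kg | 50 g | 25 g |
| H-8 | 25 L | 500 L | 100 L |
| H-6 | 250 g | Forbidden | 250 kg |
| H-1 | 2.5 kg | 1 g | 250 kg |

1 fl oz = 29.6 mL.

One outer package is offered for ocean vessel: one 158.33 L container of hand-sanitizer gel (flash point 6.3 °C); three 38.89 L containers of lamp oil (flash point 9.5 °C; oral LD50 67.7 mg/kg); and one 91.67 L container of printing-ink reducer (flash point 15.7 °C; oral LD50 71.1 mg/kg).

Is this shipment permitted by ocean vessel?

Flash point 6.3 °C meets the Group H-8 criterion (Flammable Liquid), so the hand-sanitizer gel is Group H-8.
Flash point 9.5 °C meets the Group H-8 criterion (Flammable Liquid), so the lamp oil is Group H-8.
Flash point 15.7 °C meets the Group H-8 criterion (Flammable Liquid), so the printing-ink reducer is Group H-8.
Total Group H-8: 158.33 L + (three 38.89 L containers = 116.67 L) + 91.67 L = 366.67 L.
366.67 L ≤ 500 L (ocean vessel limit, Group H-8) — within limit.

Yes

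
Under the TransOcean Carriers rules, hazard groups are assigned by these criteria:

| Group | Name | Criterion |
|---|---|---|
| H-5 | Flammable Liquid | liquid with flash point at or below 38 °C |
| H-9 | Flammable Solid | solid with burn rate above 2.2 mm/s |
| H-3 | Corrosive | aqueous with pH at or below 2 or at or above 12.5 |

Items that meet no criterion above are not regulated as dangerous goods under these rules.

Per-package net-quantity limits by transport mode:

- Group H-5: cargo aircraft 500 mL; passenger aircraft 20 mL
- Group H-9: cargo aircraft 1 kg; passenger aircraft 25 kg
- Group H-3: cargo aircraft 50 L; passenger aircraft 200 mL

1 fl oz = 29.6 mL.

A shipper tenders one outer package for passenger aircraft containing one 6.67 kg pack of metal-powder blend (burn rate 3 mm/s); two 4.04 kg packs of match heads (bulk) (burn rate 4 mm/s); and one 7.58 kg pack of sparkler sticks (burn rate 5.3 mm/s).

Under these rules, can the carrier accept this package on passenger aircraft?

With burn rate 3 mm/s (> 2.2 mm/s), the metal-powder blend falls in Group H-9.
The match heads (bulk) have burn rate 4 mm/s, which is > 2.2 mm/s, so they are Group H-9 (Flammable Solid).
Burn rate 5.3 mm/s meets the Group H-9 criterion (Flammable Solid), so the sparkler sticks are Group H-9.
Group H-9 net quantity: 6.67 kg + (two 4.04 kg packs = 8.08 kg) + 7.58 kg = 22.33 kg.
22.33 kg ≤ 25 kg (passenger aircraft limit, Group H-9) — within limit.

Yes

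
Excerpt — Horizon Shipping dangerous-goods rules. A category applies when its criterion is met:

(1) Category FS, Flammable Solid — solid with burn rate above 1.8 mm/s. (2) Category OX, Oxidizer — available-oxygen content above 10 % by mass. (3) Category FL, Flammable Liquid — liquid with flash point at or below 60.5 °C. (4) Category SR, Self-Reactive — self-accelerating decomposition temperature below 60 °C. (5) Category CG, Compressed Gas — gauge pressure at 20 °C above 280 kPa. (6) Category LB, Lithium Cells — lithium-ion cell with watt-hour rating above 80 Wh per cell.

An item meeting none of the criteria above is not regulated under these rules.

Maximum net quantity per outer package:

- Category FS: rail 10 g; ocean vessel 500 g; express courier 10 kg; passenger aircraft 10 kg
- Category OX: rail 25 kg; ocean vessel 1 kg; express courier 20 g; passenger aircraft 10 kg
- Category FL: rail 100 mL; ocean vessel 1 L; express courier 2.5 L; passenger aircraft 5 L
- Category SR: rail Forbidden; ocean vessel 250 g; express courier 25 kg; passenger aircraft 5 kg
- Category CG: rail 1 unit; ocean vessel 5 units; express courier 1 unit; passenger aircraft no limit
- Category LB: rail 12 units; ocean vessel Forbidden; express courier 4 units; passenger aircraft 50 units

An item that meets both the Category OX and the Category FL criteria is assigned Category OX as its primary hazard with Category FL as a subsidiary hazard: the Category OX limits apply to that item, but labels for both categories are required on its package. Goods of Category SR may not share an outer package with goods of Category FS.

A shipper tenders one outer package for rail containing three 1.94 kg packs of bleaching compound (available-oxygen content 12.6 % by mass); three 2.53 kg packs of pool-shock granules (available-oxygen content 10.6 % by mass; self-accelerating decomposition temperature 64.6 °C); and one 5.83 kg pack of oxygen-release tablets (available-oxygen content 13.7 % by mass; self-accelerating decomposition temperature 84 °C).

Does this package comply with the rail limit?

Bleaching compound: available-oxygen content 12.6 % by mass > 10 % by mass → Category OX (Oxidizer).
Pool-shock granules: available-oxygen content 10.6 % by mass > 10 % by mass → Category OX (Oxidizer).
Oxygen-release tablets: available-oxygen content 13.7 % by mass > 10 % by mass → Category OX (Oxidizer).
Total Category OX: (three 1.94 kg packs = 5.82 kg) + (three 2.53 kg packs = 7.59 kg) + 5.83 kg = 19.24 kg.
19.24 kg ≤ 25 kg (rail limit, Category OX) — within limit.

Yes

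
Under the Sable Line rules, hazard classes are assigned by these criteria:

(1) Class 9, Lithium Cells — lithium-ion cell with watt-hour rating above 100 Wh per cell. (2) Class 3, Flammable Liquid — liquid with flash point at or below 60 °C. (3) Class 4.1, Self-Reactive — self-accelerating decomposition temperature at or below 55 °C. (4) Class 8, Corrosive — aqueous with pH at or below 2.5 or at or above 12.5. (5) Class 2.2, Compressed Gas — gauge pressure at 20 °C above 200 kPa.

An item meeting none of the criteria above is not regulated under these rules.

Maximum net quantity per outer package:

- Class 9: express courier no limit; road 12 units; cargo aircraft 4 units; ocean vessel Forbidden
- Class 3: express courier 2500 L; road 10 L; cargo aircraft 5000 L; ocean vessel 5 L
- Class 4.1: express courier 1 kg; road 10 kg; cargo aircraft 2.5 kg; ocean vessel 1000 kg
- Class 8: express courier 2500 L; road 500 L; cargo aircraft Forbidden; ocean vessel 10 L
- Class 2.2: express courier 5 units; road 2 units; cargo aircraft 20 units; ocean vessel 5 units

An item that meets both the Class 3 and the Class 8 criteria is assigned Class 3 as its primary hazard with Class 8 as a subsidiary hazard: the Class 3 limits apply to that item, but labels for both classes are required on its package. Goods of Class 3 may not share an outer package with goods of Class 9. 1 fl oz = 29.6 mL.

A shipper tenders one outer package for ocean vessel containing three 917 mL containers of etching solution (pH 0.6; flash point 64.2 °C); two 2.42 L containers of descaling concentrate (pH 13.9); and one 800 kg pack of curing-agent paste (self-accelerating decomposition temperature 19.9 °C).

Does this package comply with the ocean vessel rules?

Yes

Etching solution: pH 0.6 ≤ 2.5 → Class 8 (Corrosive).
With pH 13.9 (≥ 12.5), the descaling concentrate falls in Class 8.
With self-accelerating decomposition temperature 19.9 °C (≤ 55 °C), the curing-agent paste falls in Class 4.1.
Class 4.1 quantity: 800 kg.
800 kg is within the ocean vessel limit of 1000 kg for Class 4.1.
Total Class 8: (three 917 mL containers = 2.751 L) + (two 2.42 L containers = 4.84 L) = 7.591 L.
That is within the Class 8 ocean vessel limit of 10 L.
The segregation rule (Class 3 with Class 9) does not apply to Class 4.1 with Class 8.
Every hazard class is within its ocean vessel limit and no segregation rule is violated.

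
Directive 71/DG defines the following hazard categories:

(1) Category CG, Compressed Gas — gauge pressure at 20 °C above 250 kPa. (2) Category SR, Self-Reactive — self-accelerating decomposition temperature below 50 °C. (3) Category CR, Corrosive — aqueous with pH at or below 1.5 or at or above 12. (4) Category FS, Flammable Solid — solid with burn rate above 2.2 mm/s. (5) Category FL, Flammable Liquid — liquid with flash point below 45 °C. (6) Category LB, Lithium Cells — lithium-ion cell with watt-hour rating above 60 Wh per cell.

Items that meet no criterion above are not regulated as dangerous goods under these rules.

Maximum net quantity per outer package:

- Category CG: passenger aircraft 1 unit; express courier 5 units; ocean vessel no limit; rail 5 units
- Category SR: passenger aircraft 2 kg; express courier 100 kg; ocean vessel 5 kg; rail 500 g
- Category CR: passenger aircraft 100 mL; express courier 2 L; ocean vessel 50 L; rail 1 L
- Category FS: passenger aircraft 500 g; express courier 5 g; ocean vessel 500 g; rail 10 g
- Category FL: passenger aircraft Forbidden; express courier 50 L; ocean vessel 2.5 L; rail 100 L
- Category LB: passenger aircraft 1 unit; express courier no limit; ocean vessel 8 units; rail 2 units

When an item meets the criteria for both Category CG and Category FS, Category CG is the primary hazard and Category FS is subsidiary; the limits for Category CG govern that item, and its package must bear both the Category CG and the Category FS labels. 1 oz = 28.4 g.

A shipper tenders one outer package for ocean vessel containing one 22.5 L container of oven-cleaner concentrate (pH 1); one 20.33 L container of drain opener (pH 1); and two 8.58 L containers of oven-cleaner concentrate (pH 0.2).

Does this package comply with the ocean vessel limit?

No

pH 1 meets the Category CR criterion (Corrosive), so the oven-cleaner concentrate is Category CR.
pH 1 meets the Category CR criterion (Corrosive), so the drain opener is Category CR.
Oven-cleaner concentrate: pH 0.2 ≤ 1.5 → Category CR (Corrosive).
Category CR net quantity: 22.5 L + 20.33 L + (two 8.58 L containers = 17.16 L) = 59.99 L.
59.99 L exceeds the ocean vessel limit of 50 L for Category CR.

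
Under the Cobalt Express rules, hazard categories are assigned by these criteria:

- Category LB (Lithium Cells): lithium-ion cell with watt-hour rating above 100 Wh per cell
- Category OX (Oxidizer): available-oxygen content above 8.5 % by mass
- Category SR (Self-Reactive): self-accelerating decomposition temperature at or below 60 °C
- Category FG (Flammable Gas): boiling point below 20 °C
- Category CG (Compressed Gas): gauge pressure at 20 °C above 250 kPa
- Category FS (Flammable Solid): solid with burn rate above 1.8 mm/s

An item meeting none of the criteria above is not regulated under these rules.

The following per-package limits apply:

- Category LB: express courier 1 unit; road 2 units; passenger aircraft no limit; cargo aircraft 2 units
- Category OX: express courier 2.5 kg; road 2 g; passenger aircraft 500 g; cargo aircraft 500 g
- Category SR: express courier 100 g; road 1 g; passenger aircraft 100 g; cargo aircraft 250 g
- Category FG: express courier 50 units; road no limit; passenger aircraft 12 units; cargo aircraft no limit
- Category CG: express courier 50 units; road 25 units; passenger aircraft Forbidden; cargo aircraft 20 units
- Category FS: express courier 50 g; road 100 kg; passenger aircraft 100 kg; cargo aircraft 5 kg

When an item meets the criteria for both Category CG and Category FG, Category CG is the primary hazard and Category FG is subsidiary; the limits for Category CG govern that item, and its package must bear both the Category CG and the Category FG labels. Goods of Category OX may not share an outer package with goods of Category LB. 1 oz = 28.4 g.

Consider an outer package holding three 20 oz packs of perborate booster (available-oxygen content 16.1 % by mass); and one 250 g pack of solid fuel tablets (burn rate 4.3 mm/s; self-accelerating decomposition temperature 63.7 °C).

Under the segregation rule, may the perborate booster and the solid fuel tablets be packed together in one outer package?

The perborate booster has available-oxygen content 16.1 % by mass, which is > 8.5 % by mass, so it is Category OX (Oxidizer).
With burn rate 4.3 mm/s (> 1.8 mm/s), the solid fuel tablets fall in Category FS.
No segregation rule bars Category OX with Category FS.

Yes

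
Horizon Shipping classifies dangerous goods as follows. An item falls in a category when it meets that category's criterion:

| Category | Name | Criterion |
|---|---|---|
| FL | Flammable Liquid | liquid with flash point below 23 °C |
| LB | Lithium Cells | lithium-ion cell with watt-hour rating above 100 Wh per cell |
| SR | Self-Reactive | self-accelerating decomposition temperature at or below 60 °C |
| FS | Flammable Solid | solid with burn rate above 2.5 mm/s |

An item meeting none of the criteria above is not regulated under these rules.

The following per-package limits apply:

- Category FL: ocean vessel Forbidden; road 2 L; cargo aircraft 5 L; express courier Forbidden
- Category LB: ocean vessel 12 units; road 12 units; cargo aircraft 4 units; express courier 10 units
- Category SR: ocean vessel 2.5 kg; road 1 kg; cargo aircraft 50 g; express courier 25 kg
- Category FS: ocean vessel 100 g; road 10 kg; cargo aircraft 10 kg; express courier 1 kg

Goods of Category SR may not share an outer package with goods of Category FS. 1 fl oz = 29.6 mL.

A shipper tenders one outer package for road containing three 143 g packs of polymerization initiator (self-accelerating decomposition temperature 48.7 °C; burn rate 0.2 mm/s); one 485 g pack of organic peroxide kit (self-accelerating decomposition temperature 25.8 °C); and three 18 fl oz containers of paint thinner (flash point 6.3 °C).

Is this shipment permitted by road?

Yes

The polymerization initiator has self-accelerating decomposition temperature 48.7 °C, which is ≤ 60 °C, so it is Category SR (Self-Reactive).
The organic peroxide kit has self-accelerating decomposition temperature 25.8 °C, which is ≤ 60 °C, so it is Category SR (Self-Reactive).
With flash point 6.3 °C (< 23 °C), the paint thinner falls in Category FL.
Total Category SR: (three 143 g packs = 429 g) + 485 g = 914 g.
914 g is within the road limit of 1 kg for Category SR.
Category FL quantity: three 18 fl oz containers = 1598.4 mL.
That is within the Category FL road limit of 2 L.
The segregation rule (Category SR with Category FS) does not apply to Category SR with Category FL.
Every hazard category is within its road limit and no segregation rule is violated.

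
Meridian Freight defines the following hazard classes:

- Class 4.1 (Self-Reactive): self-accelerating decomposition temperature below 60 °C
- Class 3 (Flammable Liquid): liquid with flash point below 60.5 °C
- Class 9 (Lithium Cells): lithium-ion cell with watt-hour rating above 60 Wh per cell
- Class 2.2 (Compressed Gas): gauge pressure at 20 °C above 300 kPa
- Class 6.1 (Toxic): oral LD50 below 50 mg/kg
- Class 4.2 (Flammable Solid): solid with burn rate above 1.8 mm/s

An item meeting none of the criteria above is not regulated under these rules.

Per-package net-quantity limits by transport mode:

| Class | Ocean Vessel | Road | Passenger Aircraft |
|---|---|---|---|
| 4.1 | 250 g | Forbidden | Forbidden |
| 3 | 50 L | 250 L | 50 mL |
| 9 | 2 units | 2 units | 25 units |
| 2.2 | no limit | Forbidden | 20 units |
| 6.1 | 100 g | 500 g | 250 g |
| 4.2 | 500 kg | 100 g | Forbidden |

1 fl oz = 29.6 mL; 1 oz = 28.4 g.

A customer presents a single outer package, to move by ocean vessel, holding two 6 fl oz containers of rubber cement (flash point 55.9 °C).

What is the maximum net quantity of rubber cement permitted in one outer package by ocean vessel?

Rubber cement: flash point 55.9 °C < 60.5 °C → Class 3 (Flammable Liquid).
The ocean vessel limit for Class 3 is 50 L.

50 L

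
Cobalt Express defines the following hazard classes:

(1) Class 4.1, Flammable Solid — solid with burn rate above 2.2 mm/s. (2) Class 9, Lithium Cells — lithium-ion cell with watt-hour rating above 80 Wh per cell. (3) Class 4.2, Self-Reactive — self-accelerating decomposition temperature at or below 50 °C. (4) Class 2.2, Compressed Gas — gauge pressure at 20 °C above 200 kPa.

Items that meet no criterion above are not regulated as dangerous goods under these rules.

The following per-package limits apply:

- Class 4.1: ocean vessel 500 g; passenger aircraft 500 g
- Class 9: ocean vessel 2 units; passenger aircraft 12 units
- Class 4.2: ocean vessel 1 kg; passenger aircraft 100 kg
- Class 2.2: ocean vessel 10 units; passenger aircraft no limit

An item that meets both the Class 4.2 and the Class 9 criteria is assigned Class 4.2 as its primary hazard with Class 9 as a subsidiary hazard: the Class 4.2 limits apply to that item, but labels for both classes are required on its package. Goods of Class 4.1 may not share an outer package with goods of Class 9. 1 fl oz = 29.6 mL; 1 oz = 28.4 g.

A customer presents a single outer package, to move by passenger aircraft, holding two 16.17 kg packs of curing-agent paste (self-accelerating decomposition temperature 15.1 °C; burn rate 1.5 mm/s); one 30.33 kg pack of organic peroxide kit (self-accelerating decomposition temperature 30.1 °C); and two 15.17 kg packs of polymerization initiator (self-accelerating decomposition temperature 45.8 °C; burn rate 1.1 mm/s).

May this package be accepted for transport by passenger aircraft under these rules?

Yes

Self-accelerating decomposition temperature 15.1 °C meets the Class 4.2 criterion (Self-Reactive), so the curing-agent paste is Class 4.2.
Self-accelerating decomposition temperature 30.1 °C meets the Class 4.2 criterion (Self-Reactive), so the organic peroxide kit is Class 4.2.
Self-accelerating decomposition temperature 45.8 °C meets the Class 4.2 criterion (Self-Reactive), so the polymerization initiator is Class 4.2.
Total Class 4.2: (two 16.17 kg packs = 32.34 kg) + 30.33 kg + (two 15.17 kg packs = 30.34 kg) = 93.01 kg.
That is within the Class 4.2 passenger aircraft limit of 100 kg.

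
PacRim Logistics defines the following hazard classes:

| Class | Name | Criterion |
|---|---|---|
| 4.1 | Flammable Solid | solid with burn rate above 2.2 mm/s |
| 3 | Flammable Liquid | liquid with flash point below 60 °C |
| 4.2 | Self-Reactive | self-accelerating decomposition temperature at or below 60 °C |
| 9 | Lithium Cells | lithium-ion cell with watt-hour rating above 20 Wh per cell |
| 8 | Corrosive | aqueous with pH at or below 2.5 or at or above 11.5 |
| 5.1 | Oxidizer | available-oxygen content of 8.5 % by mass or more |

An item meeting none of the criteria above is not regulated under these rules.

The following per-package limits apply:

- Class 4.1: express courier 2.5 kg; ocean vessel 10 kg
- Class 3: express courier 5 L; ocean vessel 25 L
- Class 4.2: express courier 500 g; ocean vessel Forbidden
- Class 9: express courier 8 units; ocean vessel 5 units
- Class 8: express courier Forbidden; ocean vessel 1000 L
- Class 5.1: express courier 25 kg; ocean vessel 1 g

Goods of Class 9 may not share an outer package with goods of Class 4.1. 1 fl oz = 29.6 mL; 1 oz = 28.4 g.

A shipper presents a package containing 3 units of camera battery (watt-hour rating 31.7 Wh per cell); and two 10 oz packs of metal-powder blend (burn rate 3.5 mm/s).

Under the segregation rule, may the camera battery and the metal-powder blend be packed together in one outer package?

No

Watt-hour rating 31.7 Wh per cell meets the Class 9 criterion (Lithium Cells), so the camera battery is Class 9.
The metal-powder blend has burn rate 3.5 mm/s, which is > 2.2 mm/s, so it is Class 4.1 (Flammable Solid).
Class 9 and Class 4.1 may not share an outer package.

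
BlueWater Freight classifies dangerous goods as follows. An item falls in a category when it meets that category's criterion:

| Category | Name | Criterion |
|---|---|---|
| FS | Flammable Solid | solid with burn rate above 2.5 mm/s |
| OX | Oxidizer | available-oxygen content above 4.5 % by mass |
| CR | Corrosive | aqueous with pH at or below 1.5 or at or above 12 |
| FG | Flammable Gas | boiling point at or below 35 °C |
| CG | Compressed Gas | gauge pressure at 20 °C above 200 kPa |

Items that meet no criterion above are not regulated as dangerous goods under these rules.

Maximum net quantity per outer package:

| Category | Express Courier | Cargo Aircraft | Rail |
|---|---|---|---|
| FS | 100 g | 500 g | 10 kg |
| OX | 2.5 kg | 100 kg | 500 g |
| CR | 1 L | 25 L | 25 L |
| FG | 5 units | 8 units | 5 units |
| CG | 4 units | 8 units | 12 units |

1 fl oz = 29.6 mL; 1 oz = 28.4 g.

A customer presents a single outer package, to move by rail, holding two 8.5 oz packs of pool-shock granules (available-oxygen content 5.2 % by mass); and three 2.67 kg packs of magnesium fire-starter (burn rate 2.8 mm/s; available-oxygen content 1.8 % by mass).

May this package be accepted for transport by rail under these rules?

Yes

Available-oxygen content 5.2 % by mass meets the Category OX criterion (Oxidizer), so the pool-shock granules are Category OX.
With burn rate 2.8 mm/s (> 2.5 mm/s), the magnesium fire-starter falls in Category FS.
Category FS quantity: three 2.67 kg packs = 8.01 kg.
8.01 kg is within the rail limit of 10 kg for Category FS.
Category OX quantity: two 8.5 oz packs = 482.8 g.
That is within the Category OX rail limit of 500 g.
Every hazard category is within its rail limit and no segregation rule is violated.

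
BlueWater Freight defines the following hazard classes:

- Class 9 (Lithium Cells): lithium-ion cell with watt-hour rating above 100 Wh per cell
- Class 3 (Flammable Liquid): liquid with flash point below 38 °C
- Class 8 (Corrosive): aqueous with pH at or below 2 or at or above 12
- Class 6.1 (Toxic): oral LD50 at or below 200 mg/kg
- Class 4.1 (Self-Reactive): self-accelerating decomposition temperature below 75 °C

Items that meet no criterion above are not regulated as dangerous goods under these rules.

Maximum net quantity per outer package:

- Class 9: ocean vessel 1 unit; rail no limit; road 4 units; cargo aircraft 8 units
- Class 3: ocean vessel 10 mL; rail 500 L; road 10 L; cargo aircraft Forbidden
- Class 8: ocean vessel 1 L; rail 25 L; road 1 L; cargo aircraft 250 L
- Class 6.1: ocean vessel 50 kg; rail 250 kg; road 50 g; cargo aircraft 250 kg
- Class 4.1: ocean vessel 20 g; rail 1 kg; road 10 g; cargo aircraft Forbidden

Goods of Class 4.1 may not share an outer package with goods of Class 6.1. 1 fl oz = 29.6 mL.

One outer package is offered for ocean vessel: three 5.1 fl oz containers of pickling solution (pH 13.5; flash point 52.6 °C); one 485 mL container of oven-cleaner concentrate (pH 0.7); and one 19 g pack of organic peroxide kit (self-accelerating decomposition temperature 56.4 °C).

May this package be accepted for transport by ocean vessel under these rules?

The pickling solution has pH 13.5, which is ≥ 12, so it is Class 8 (Corrosive).
With pH 0.7 (≤ 2), the oven-cleaner concentrate falls in Class 8.
The organic peroxide kit has self-accelerating decomposition temperature 56.4 °C, which is < 75 °C, so it is Class 4.1 (Self-Reactive).
Class 4.1 quantity: 19 g.
19 g ≤ 20 g (ocean vessel limit, Class 4.1) — within limit.
Total Class 8: (three 5.1 fl oz containers = 452.88 mL) + 485 mL = 937.88 mL.
937.88 mL is within the ocean vessel limit of 1 L for Class 8.
The segregation rule (Class 4.1 with Class 6.1) does not apply to Class 4.1 with Class 8.
Every hazard class is within its ocean vessel limit and no segregation rule is violated.

Yes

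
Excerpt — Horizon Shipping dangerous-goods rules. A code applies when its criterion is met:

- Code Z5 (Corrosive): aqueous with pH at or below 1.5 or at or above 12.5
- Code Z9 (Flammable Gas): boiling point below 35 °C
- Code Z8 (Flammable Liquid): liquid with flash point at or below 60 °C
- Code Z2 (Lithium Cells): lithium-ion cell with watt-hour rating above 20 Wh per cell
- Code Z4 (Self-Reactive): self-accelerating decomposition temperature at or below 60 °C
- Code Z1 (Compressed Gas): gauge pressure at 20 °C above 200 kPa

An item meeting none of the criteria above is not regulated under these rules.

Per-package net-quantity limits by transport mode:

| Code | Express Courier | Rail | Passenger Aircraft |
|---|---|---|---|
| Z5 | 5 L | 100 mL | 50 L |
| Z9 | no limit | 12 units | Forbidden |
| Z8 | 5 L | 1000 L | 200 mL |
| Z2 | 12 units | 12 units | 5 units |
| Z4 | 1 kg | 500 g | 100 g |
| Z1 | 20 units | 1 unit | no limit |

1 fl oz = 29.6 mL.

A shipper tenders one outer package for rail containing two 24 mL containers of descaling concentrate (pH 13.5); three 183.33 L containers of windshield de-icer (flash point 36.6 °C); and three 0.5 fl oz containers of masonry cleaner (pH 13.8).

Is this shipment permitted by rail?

pH 13.5 meets the Code Z5 criterion (Corrosive), so the descaling concentrate is Code Z5.
Windshield de-icer: flash point 36.6 °C ≤ 60 °C → Code Z8 (Flammable Liquid).
Masonry cleaner: pH 13.8 ≥ 12.5 → Code Z5 (Corrosive).
Code Z8 quantity: three 183.33 L containers = 549.99 L.
That is within the Code Z8 rail limit of 1000 L.
Code Z5 net quantity: (two 24 mL containers = 48 mL) + (three 0.5 fl oz containers = 44.4 mL) = 92.4 mL.
92.4 mL ≤ 100 mL (rail limit, Code Z5) — within limit.
Every hazard code is within its rail limit and no segregation rule is violated.

Yes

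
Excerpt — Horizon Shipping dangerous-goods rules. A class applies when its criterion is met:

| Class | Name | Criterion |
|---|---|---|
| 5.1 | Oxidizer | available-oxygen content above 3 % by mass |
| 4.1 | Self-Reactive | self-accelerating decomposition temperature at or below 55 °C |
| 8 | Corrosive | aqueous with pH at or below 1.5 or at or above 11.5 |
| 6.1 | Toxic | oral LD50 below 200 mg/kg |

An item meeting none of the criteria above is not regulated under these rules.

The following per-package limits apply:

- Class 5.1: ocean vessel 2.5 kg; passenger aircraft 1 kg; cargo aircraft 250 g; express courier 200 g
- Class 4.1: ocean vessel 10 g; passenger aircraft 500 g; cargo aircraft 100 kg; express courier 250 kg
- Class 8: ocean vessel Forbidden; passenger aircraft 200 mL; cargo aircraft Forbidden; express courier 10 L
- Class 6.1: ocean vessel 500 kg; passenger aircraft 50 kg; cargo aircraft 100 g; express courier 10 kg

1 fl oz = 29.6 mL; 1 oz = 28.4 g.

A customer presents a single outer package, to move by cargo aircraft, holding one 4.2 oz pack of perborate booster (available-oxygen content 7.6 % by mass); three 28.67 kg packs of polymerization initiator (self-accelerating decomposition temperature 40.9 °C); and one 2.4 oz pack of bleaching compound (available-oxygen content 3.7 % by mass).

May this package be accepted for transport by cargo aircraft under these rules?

With available-oxygen content 7.6 % by mass (> 3 % by mass), the perborate booster falls in Class 5.1.
Polymerization initiator: self-accelerating decomposition temperature 40.9 °C ≤ 55 °C → Class 4.1 (Self-Reactive).
The bleaching compound has available-oxygen content 3.7 % by mass, which is > 3 % by mass, so it is Class 5.1 (Oxidizer).
Class 5.1 net quantity: (one 4.2 oz pack = 119.28 g) + (one 2.4 oz pack = 68.16 g) = 187.44 g.
That is within the Class 5.1 cargo aircraft limit of 250 g.
Class 4.1 quantity: three 28.67 kg packs = 86.01 kg.
That is within the Class 4.1 cargo aircraft limit of 100 kg.
Every hazard class is within its cargo aircraft limit and no segregation rule is violated.

Yes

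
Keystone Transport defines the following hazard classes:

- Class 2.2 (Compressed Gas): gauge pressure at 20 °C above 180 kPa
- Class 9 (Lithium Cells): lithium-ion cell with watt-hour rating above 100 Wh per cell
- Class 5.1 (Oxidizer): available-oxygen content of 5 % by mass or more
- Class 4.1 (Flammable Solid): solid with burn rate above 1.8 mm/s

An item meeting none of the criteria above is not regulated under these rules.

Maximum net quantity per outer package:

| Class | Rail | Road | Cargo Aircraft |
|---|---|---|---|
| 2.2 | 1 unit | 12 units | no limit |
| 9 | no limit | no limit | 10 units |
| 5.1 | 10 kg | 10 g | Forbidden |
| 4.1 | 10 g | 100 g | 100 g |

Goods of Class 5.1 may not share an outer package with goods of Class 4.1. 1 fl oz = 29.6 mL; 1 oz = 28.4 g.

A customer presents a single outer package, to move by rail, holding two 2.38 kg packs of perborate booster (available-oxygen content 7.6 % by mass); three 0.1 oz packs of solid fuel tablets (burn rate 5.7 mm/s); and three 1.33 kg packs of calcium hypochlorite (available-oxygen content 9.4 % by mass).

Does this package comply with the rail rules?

With available-oxygen content 7.6 % by mass (≥ 5 % by mass), the perborate booster falls in Class 5.1.
The solid fuel tablets have burn rate 5.7 mm/s, which is > 1.8 mm/s, so they are Class 4.1 (Flammable Solid).
The calcium hypochlorite has available-oxygen content 9.4 % by mass, which is ≥ 5 % by mass, so it is Class 5.1 (Oxidizer).
Total Class 5.1: (two 2.38 kg packs = 4.76 kg) + (three 1.33 kg packs = 3.99 kg) = 8.75 kg.
8.75 kg is within the rail limit of 10 kg for Class 5.1.
Class 4.1 quantity: three 0.1 oz packs = 8.52 g.
8.52 g ≤ 10 g (rail limit, Class 4.1) — within limit.
Class 5.1 and Class 4.1 may not share an outer package.

No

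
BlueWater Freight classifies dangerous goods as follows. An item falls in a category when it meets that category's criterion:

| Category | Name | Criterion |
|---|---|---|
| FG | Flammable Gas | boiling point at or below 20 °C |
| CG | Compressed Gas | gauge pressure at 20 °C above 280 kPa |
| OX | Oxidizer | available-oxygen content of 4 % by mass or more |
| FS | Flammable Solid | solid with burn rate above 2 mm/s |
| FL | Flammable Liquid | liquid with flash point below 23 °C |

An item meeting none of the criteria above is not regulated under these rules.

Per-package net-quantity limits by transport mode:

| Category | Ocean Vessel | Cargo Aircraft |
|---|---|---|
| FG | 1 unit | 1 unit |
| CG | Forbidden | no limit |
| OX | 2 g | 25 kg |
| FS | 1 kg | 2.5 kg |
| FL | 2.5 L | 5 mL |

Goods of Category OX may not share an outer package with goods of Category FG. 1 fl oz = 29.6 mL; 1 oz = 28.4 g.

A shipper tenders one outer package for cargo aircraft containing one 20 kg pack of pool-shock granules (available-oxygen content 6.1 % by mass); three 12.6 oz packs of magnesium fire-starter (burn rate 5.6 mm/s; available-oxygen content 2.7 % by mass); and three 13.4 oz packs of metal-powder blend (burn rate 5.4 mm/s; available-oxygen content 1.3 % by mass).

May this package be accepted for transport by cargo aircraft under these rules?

The pool-shock granules have available-oxygen content 6.1 % by mass, which is ≥ 4 % by mass, so they are Category OX (Oxidizer).
Magnesium fire-starter: burn rate 5.6 mm/s > 2 mm/s → Category FS (Flammable Solid).
The metal-powder blend has burn rate 5.4 mm/s, which is > 2 mm/s, so it is Category FS (Flammable Solid).
Category OX quantity: 20 kg.
20 kg is within the cargo aircraft limit of 25 kg for Category OX.
Total Category FS: (three 12.6 oz packs = 1073.52 g) + (three 13.4 oz packs = 1141.68 g) = 2215.2 g.
That is within the Category FS cargo aircraft limit of 2.5 kg.
The segregation rule (Category OX with Category FG) does not apply to Category OX with Category FS.
Every hazard category is within its cargo aircraft limit and no segregation rule is violated.

Yes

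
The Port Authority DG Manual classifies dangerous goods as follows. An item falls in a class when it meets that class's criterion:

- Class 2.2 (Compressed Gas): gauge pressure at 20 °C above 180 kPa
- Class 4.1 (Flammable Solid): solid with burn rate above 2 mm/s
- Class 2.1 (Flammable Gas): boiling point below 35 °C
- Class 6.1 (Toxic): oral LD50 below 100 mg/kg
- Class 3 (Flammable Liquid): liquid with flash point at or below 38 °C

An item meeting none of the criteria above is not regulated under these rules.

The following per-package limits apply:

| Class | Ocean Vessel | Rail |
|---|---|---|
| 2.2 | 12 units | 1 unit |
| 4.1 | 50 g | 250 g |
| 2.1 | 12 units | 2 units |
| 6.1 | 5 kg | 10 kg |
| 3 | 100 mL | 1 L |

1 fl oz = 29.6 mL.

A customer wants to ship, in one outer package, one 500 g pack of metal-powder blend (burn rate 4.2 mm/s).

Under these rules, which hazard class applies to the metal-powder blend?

Metal-powder blend: burn rate 4.2 mm/s > 2 mm/s → Class 4.1 (Flammable Solid).

Class 4.1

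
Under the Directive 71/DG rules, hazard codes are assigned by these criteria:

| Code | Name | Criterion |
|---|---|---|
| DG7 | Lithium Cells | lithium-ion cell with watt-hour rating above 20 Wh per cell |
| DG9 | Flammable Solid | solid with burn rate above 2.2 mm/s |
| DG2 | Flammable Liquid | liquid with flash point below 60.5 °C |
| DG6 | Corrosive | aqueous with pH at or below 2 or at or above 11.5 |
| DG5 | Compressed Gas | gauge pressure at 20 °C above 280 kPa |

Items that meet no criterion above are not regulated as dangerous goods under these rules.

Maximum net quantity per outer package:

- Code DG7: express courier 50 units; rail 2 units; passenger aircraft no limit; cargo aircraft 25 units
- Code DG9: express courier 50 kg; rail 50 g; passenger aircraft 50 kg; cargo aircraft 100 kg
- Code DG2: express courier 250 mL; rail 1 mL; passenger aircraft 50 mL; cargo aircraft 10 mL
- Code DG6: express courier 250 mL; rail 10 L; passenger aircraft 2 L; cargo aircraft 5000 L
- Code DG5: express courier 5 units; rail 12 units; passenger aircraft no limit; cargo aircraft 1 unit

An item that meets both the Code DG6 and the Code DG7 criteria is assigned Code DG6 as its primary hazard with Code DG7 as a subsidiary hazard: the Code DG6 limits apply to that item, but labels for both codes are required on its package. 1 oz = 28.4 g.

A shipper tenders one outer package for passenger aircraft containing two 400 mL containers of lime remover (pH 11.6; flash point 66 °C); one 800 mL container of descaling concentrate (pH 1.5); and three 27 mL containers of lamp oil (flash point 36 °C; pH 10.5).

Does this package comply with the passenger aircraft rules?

No

pH 11.6 meets the Code DG6 criterion (Corrosive), so the lime remover is Code DG6.
With pH 1.5 (≤ 2), the descaling concentrate falls in Code DG6.
With flash point 36 °C (< 60.5 °C), the lamp oil falls in Code DG2.
Code DG6 net quantity: (two 400 mL containers = 800 mL) + 800 mL = 1.6 L.
1.6 L ≤ 2 L (passenger aircraft limit, Code DG6) — within limit.
Code DG2 quantity: three 27 mL containers = 81 mL.
81 mL > 50 mL (passenger aircraft limit, Code DG2) — over the limit.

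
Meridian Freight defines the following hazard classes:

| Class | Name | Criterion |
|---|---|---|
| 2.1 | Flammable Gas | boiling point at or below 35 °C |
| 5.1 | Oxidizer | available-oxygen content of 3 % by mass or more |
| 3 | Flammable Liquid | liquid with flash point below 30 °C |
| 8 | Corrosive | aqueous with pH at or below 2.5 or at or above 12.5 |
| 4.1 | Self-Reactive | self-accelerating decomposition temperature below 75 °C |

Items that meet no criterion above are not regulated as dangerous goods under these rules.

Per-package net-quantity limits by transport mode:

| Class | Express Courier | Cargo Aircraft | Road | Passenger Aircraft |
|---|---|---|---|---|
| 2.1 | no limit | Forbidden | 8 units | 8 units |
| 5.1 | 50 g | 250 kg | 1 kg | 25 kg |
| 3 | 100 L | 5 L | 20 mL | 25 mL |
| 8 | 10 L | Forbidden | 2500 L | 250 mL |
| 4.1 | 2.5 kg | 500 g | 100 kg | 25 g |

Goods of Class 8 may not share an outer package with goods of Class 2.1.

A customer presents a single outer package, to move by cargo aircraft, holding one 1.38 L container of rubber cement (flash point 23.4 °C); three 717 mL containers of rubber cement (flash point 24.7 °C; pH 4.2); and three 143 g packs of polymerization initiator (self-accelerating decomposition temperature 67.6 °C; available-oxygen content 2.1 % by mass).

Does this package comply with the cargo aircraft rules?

Yes

The rubber cement has flash point 23.4 °C, which is < 30 °C, so it is Class 3 (Flammable Liquid).
Flash point 24.7 °C meets the Class 3 criterion (Flammable Liquid), so the rubber cement is Class 3.
Polymerization initiator: self-accelerating decomposition temperature 67.6 °C < 75 °C → Class 4.1 (Self-Reactive).
Class 3 net quantity: 1.38 L + (three 717 mL containers = 2.151 L) = 3.531 L.
3.531 L ≤ 5 L (cargo aircraft limit, Class 3) — within limit.
Class 4.1 quantity: three 143 g packs = 429 g.
429 g ≤ 500 g (cargo aircraft limit, Class 4.1) — within limit.
The segregation rule (Class 8 with Class 2.1) does not apply to Class 3 with Class 4.1.
Every hazard class is within its cargo aircraft limit and no segregation rule is violated.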